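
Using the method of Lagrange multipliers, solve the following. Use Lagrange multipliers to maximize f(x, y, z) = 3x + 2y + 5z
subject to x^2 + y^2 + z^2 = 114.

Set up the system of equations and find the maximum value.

Lagrange conditions: 3 = 2*lambda*x, 2 = 2*lambda*y, 5 = 2*lambda*z
So x:3 = y:2 = z:5, i.e. x = 3t, y = 2t, z = 5t
Constraint: t^2*(3^2 + 2^2 + 5^2) = 114
  t^2 * 38 = 114  =>  t = sqrt(3)
Maximum = 3*3t + 2*2t + 5*5t = 38*sqrt(3) = sqrt(4332)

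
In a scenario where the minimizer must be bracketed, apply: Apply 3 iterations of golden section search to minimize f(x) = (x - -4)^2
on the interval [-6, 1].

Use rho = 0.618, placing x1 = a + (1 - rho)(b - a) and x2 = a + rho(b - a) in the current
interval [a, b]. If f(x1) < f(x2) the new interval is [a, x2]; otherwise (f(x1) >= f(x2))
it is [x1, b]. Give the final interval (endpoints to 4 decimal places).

Golden section search for min of f(x) = (x - -4)^2 on [-6, 1].
Each step: x1 = a + (1 - rho)(b - a), x2 = a + rho(b - a); if f(x1) < f(x2) keep [a, x2], otherwise keep [x1, b].
Step 1: [-6.0000, 1.0000], x1=-3.3260 (f=0.4543), x2=-1.6740 (f=5.4103); f(x1) < f(x2) => keep [-6.0000, -1.6740]
Step 2: [-6.0000, -1.6740], x1=-4.3475 (f=0.1207), x2=-3.3265 (f=0.4536); f(x1) < f(x2) => keep [-6.0000, -3.3265]
Step 3: [-6.0000, -3.3265], x1=-4.9787 (f=0.9579), x2=-4.3478 (f=0.1210); f(x1) > f(x2) => keep [-4.9787, -3.3265]
Final interval: [-4.9787, -3.3265]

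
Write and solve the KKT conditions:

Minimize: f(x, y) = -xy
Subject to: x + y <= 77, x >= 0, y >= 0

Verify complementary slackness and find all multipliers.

Problem: min -xy s.t. x + y <= 77 (multiplier lambda), x >= 0 (mu_x), y >= 0 (mu_y)
KKT stationarity: -y + lambda - mu_x = 0, -x + lambda - mu_y = 0, with lambda, mu_x, mu_y >= 0
Complementary slackness: lambda*(x + y - 77) = 0, mu_x*x = 0, mu_y*y = 0
If lambda = 0: y = -mu_x <= 0 and x = -mu_y <= 0 force x = y = 0 with f = 0; but x = y = 77/2 is feasible with f = -5929/4 < 0, so this is not the minimum. Hence lambda > 0 and x + y = 77.
Try x > 0, y > 0 (so mu_x = mu_y = 0): y = lambda, x = lambda => x = y = lambda
x + y = 77 => 2*lambda = 77 => lambda = 77/2
x* = y* = 77/2 > 0, consistent with mu_x = mu_y = 0.
(Any feasible point with x = 0 or y = 0 has f = 0 > -5929/4, so the minimum is not on those boundaries.)
min(-xy) = -5929/4 (i.e. max xy = 5929/4)
Multipliers: lambda = 77/2, mu_x = 0, mu_y = 0
Complementary slackness: lambda*(x + y - 77) = 77/2*(77/2 + 77/2 - 77) = 0, mu_x*x = 0*77/2 = 0, mu_y*y = 0*77/2 = 0. Satisfied.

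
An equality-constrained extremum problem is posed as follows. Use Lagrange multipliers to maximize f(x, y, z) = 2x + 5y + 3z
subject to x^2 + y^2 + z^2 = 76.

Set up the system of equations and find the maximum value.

Lagrange conditions: 2 = 2*lambda*x, 5 = 2*lambda*y, 3 = 2*lambda*z
So x:2 = y:5 = z:3, i.e. x = 2t, y = 5t, z = 3t
Constraint: t^2*(2^2 + 5^2 + 3^2) = 76
  t^2 * 38 = 76  =>  t = sqrt(2)
Maximum = 2*2t + 5*5t + 3*3t = 38*sqrt(2) = sqrt(2888)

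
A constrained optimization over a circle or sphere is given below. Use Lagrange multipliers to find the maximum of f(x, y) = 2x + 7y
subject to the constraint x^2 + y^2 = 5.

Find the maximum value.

Set up Lagrange conditions: grad f = lambda * grad g
  2 = 2*lambda*x
  7 = 2*lambda*y
From these: x/y = 2/7, so x = 2t, y = 7t for some t.
Substitute into constraint: (2t)^2 + (7t)^2 = 5
  t^2 * 53 = 5
  t = sqrt(5/53)
Maximum = 2*x + 7*y = (2^2 + 7^2)*t = 53 * sqrt(5/53) = sqrt(265)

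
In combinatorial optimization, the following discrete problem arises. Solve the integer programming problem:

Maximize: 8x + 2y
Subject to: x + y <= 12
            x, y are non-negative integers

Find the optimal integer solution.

Objective: 8x + 2y, constraint: x + y <= 12
Coefficient of x is 8 >= coefficient of y is 2, so allocate the entire budget to x.
Optimal: x = 12, y = 0, value = 96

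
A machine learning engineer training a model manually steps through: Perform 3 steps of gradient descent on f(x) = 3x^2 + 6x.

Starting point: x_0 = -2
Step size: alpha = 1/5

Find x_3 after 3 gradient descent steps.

f(x) = 3x^2 + 6x, f'(x) = 6x + (6)
Step 1: f'(-2) = -6, x_1 = -2 - 1/5 * -6 = -4/5
Step 2: f'(-4/5) = 6/5, x_2 = -4/5 - 1/5 * 6/5 = -26/25
Step 3: f'(-26/25) = -6/25, x_3 = -26/25 - 1/5 * -6/25 = -124/125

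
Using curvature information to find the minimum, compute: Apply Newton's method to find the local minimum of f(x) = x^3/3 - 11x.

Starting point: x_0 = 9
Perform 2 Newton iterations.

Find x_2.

f(x) = x^3/3 - 11x
f'(x) = x^2 - 11, f''(x) = 2x
Newton update: x_{n+1} = x_n - (x_n^2 - 11)/(2*x_n)
Step 1: x_0 = 9, f'=70, f''=18, x_1 = 46/9
Step 2: x_1 = 46/9, f'=1225/81, f''=92/9, x_2 = 3007/828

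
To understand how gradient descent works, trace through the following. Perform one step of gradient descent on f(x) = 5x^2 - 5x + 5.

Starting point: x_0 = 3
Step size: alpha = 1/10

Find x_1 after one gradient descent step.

f(x) = 5x^2 - 5x + 5
f'(x) = 10x - 5
f'(3) = 10*3 + (-5) = 25
x_1 = x_0 - alpha * f'(x_0) = 3 - 1/10 * 25 = 1/2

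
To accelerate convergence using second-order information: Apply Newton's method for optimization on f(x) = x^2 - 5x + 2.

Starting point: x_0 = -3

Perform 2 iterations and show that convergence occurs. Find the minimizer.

f(x) = x^2 - 5x + 2, f'(x) = 2x + (-5), f''(x) = 2
Step 1: f'(-3) = -11, x_1 = -3 - -11/2 = 5/2
Step 2: f'(5/2) = 0, x_2 = 5/2 (converged)
Newton's method converges in 1 step for quadratics.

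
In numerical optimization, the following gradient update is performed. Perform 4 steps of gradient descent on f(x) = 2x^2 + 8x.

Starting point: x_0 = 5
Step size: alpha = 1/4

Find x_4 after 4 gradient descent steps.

f(x) = 2x^2 + 8x, f'(x) = 4x + (8)
Step 1: f'(5) = 28, x_1 = 5 - 1/4 * 28 = -2
Step 2: f'(-2) = 0, x_2 = -2 - 1/4 * 0 = -2
Step 3: f'(-2) = 0, x_3 = -2 - 1/4 * 0 = -2
Step 4: f'(-2) = 0, x_4 = -2 - 1/4 * 0 = -2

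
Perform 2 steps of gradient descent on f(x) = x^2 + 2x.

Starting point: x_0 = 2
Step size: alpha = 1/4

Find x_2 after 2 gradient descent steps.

f(x) = x^2 + 2x, f'(x) = 2x + (2)
Step 1: f'(2) = 6, x_1 = 2 - 1/4 * 6 = 1/2
Step 2: f'(1/2) = 3, x_2 = 1/2 - 1/4 * 3 = -1/4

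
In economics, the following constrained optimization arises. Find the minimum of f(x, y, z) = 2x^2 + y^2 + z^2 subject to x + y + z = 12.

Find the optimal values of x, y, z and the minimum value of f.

Using Lagrange multipliers on f = 2x^2 + y^2 + z^2 with constraint x + y + z = 12:
Conditions: 2*2*x = lambda, 2*1*y = lambda, 2*1*z = lambda
So x = lambda/4, y = lambda/2, z = lambda/2
Substituting into constraint: lambda * (5/4) = 12
lambda = 48/5
x = 12/5, y = 24/5, z = 24/5
Minimum value = 288/5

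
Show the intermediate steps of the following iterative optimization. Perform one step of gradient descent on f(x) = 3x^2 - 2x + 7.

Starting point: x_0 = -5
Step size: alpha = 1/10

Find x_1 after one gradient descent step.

f(x) = 3x^2 - 2x + 7
f'(x) = 6x - 2
f'(-5) = 6*-5 + (-2) = -32
x_1 = x_0 - alpha * f'(x_0) = -5 - 1/10 * -32 = -9/5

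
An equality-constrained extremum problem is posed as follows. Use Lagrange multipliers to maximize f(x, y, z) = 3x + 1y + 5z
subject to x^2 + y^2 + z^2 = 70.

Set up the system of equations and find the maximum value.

Lagrange conditions: 3 = 2*lambda*x, 1 = 2*lambda*y, 5 = 2*lambda*z
So x:3 = y:1 = z:5, i.e. x = 3t, y = 1t, z = 5t
Constraint: t^2*(3^2 + 1^2 + 5^2) = 70
  t^2 * 35 = 70  =>  t = sqrt(2)
Maximum = 3*3t + 1*1t + 5*5t = 35*sqrt(2) = sqrt(2450)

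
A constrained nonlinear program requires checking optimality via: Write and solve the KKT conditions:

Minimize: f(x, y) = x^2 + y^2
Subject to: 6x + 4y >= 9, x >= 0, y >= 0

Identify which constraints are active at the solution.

KKT conditions for min x^2 + y^2 s.t. 6x + 4y >= 9, x >= 0, y >= 0:
Stationarity: 2x = mu*6 + mu_x, 2y = mu*4 + mu_y, with mu, mu_x, mu_y >= 0
Complementary slackness: mu*(6x + 4y - 9) = 0, mu_x*x = 0, mu_y*y = 0
(0, 0) is infeasible (6*0 + 4*0 < 9), so if mu = 0 stationarity would force x = mu_x/2 >= 0, y = mu_y/2 >= 0 with mu_x*x = mu_y*y = 0, i.e. x = y = 0: contradiction. Hence mu > 0 and 6x + 4y = 9 is active.
Try x > 0, y > 0 (so mu_x = mu_y = 0): x = 6*mu/2, y = 4*mu/2
Substitute: 6*(6*mu/2) + 4*(4*mu/2) = 9
  mu*52/2 = 9 => mu = 9/26
x* = 27/26 > 0, y* = 9/13 > 0, consistent with mu_x = mu_y = 0.
f is convex and the constraints are linear, so this KKT point is the global minimum.
f* = 81/52
Active constraints: 6x + 4y >= 9 (holds with equality, mu = 9/26 > 0); x >= 0 and y >= 0 are inactive (mu_x = mu_y = 0).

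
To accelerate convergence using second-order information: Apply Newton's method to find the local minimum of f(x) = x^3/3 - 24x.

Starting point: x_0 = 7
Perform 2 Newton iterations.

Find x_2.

f(x) = x^3/3 - 24x
f'(x) = x^2 - 24, f''(x) = 2x
Newton update: x_{n+1} = x_n - (x_n^2 - 24)/(2*x_n)
Step 1: x_0 = 7, f'=25, f''=14, x_1 = 73/14
Step 2: x_1 = 73/14, f'=625/196, f''=73/7, x_2 = 10033/2044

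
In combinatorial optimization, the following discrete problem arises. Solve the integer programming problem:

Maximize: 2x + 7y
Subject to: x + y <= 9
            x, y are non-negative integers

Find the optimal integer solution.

Objective: 2x + 7y, constraint: x + y <= 9
Coefficient of y is 7 > coefficient of x is 2, so allocate the entire budget to y.
Optimal: x = 0, y = 9, value = 63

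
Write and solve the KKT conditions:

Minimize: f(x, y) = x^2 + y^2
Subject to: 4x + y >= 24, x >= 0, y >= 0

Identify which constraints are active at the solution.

KKT conditions for min x^2 + y^2 s.t. 4x + 1y >= 24, x >= 0, y >= 0:
Stationarity: 2x = mu*4 + mu_x, 2y = mu*1 + mu_y, with mu, mu_x, mu_y >= 0
Complementary slackness: mu*(4x + y - 24) = 0, mu_x*x = 0, mu_y*y = 0
(0, 0) is infeasible (4*0 + 1*0 < 24), so if mu = 0 stationarity would force x = mu_x/2 >= 0, y = mu_y/2 >= 0 with mu_x*x = mu_y*y = 0, i.e. x = y = 0: contradiction. Hence mu > 0 and 4x + y = 24 is active.
Try x > 0, y > 0 (so mu_x = mu_y = 0): x = 4*mu/2, y = 1*mu/2
Substitute: 4*(4*mu/2) + 1*(1*mu/2) = 24
  mu*17/2 = 24 => mu = 48/17
x* = 96/17 > 0, y* = 24/17 > 0, consistent with mu_x = mu_y = 0.
f is convex and the constraints are linear, so this KKT point is the global minimum.
f* = 576/17
Active constraints: 4x + y >= 24 (holds with equality, mu = 48/17 > 0); x >= 0 and y >= 0 are inactive (mu_x = mu_y = 0).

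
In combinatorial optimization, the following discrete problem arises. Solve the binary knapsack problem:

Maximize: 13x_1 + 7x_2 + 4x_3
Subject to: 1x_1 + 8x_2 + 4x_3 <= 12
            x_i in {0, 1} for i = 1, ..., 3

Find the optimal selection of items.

Items: item 1 (v=13, w=1), item 2 (v=7, w=8), item 3 (v=4, w=4)
Capacity: 12
Checking all 8 subsets (w = total weight, v = total value):
  {}: w = 0, v = 0
  {1}: w = 1, v = 13
  {2}: w = 8, v = 7
  {3}: w = 4, v = 4
  {1, 2}: w = 9, v = 20
  {1, 3}: w = 5, v = 17
  {2, 3}: w = 12, v = 11
  {1, 2, 3}: w = 13 > 12, infeasible
Best feasible subset: items [1, 2]
Total weight: 9 <= 12, total value: 20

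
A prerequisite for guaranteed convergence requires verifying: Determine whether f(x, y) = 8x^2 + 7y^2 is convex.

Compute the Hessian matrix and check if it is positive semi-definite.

f(x,y) = 8x^2 + 7y^2
Hessian H = [[16, 0], [0, 14]]
trace(H) = 30, det(H) = 224
Eigenvalues: (30 +/- sqrt(4)) / 2 = 16, 14
Since both eigenvalues > 0, f is convex.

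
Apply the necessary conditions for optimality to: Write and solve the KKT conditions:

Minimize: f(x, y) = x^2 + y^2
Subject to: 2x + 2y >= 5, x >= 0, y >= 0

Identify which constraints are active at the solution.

KKT conditions for min x^2 + y^2 s.t. 2x + 2y >= 5, x >= 0, y >= 0:
Stationarity: 2x = mu*2 + mu_x, 2y = mu*2 + mu_y, with mu, mu_x, mu_y >= 0
Complementary slackness: mu*(2x + 2y - 5) = 0, mu_x*x = 0, mu_y*y = 0
(0, 0) is infeasible (2*0 + 2*0 < 5), so if mu = 0 stationarity would force x = mu_x/2 >= 0, y = mu_y/2 >= 0 with mu_x*x = mu_y*y = 0, i.e. x = y = 0: contradiction. Hence mu > 0 and 2x + 2y = 5 is active.
Try x > 0, y > 0 (so mu_x = mu_y = 0): x = 2*mu/2, y = 2*mu/2
Substitute: 2*(2*mu/2) + 2*(2*mu/2) = 5
  mu*8/2 = 5 => mu = 5/4
x* = 5/4 > 0, y* = 5/4 > 0, consistent with mu_x = mu_y = 0.
f is convex and the constraints are linear, so this KKT point is the global minimum.
f* = 25/8
Active constraints: 2x + 2y >= 5 (holds with equality, mu = 5/4 > 0); x >= 0 and y >= 0 are inactive (mu_x = mu_y = 0).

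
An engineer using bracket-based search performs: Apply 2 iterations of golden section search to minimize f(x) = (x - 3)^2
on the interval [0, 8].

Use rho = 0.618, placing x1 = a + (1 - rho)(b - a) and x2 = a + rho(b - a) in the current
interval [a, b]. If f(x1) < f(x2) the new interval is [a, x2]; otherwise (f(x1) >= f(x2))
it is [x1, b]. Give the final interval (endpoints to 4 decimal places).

Golden section search for min of f(x) = (x - 3)^2 on [0, 8].
Each step: x1 = a + (1 - rho)(b - a), x2 = a + rho(b - a); if f(x1) < f(x2) keep [a, x2], otherwise keep [x1, b].
Step 1: [0.0000, 8.0000], x1=3.0560 (f=0.0031), x2=4.9440 (f=3.7791); f(x1) < f(x2) => keep [0.0000, 4.9440]
Step 2: [0.0000, 4.9440], x1=1.8886 (f=1.2352), x2=3.0554 (f=0.0031); f(x1) > f(x2) => keep [1.8886, 4.9440]
Final interval: [1.8886, 4.9440]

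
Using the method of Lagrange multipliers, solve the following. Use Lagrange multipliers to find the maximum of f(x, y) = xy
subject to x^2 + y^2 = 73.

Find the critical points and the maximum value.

Lagrange conditions: y = 2*lambda*x and x = 2*lambda*y
If x = 0 then y = 0, violating the constraint, so x, y != 0.
Dividing: y/x = x/y => x^2 = y^2 => y = x or y = -x
Constraint: 2x^2 = 73 => x^2 = 73/2 => x = +/-sqrt(73/2)
Critical points: (sqrt(73/2), sqrt(73/2)), (-sqrt(73/2), -sqrt(73/2)), (sqrt(73/2), -sqrt(73/2)), (-sqrt(73/2), sqrt(73/2))
  y = x:  xy = x^2 = 73/2  at (sqrt(73/2), sqrt(73/2)) and (-sqrt(73/2), -sqrt(73/2))
  y = -x: xy = -x^2 = -73/2 at (sqrt(73/2), -sqrt(73/2)) and (-sqrt(73/2), sqrt(73/2))
Maximum xy = 73/2 at (sqrt(73/2), sqrt(73/2)) and (-sqrt(73/2), -sqrt(73/2))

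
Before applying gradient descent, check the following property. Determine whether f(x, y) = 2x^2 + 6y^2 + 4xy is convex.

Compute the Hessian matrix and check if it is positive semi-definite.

f(x,y) = 2x^2 + 6y^2 + 4xy
Hessian H = [[4, 4], [4, 12]]
trace(H) = 16, det(H) = 32
Eigenvalues: (16 +/- sqrt(128)) / 2 = 13.66, 2.343
Since both eigenvalues > 0, f is convex.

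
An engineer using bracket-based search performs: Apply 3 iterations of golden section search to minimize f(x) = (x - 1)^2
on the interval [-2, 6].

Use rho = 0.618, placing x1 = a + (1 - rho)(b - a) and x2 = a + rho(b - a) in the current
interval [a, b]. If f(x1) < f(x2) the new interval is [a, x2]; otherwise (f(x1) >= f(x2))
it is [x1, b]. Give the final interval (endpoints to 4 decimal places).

Golden section search for min of f(x) = (x - 1)^2 on [-2, 6].
Each step: x1 = a + (1 - rho)(b - a), x2 = a + rho(b - a); if f(x1) < f(x2) keep [a, x2], otherwise keep [x1, b].
Step 1: [-2.0000, 6.0000], x1=1.0560 (f=0.0031), x2=2.9440 (f=3.7791); f(x1) < f(x2) => keep [-2.0000, 2.9440]
Step 2: [-2.0000, 2.9440], x1=-0.1114 (f=1.2352), x2=1.0554 (f=0.0031); f(x1) > f(x2) => keep [-0.1114, 2.9440]
Step 3: [-0.1114, 2.9440], x1=1.0558 (f=0.0031), x2=1.7768 (f=0.6035); f(x1) < f(x2) => keep [-0.1114, 1.7768]
Final interval: [-0.1114, 1.7768]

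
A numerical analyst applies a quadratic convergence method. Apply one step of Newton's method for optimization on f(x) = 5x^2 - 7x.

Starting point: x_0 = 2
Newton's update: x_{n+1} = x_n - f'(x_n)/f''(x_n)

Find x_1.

f(x) = 5x^2 - 7x
f'(x) = 10x + (-7), f''(x) = 10
Newton step: x_1 = x_0 - f'(x_0)/f''(x_0)
f'(2) = 13
x_1 = 2 - 13/10 = 7/10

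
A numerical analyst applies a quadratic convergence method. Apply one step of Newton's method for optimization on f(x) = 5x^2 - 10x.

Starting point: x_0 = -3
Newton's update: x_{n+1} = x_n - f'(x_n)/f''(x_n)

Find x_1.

f(x) = 5x^2 - 10x
f'(x) = 10x + (-10), f''(x) = 10
Newton step: x_1 = x_0 - f'(x_0)/f''(x_0)
f'(-3) = -40
x_1 = -3 - -40/10 = 1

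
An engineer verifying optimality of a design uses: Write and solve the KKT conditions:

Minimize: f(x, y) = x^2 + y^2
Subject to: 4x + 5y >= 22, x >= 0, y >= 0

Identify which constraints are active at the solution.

KKT conditions for min x^2 + y^2 s.t. 4x + 5y >= 22, x >= 0, y >= 0:
Stationarity: 2x = mu*4 + mu_x, 2y = mu*5 + mu_y, with mu, mu_x, mu_y >= 0
Complementary slackness: mu*(4x + 5y - 22) = 0, mu_x*x = 0, mu_y*y = 0
(0, 0) is infeasible (4*0 + 5*0 < 22), so if mu = 0 stationarity would force x = mu_x/2 >= 0, y = mu_y/2 >= 0 with mu_x*x = mu_y*y = 0, i.e. x = y = 0: contradiction. Hence mu > 0 and 4x + 5y = 22 is active.
Try x > 0, y > 0 (so mu_x = mu_y = 0): x = 4*mu/2, y = 5*mu/2
Substitute: 4*(4*mu/2) + 5*(5*mu/2) = 22
  mu*41/2 = 22 => mu = 44/41
x* = 88/41 > 0, y* = 110/41 > 0, consistent with mu_x = mu_y = 0.
f is convex and the constraints are linear, so this KKT point is the global minimum.
f* = 484/41
Active constraints: 4x + 5y >= 22 (holds with equality, mu = 44/41 > 0); x >= 0 and y >= 0 are inactive (mu_x = mu_y = 0).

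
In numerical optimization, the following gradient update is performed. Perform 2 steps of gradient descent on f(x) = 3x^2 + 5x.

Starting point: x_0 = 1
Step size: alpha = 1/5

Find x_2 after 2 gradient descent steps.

f(x) = 3x^2 + 5x, f'(x) = 6x + (5)
Step 1: f'(1) = 11, x_1 = 1 - 1/5 * 11 = -6/5
Step 2: f'(-6/5) = -11/5, x_2 = -6/5 - 1/5 * -11/5 = -19/25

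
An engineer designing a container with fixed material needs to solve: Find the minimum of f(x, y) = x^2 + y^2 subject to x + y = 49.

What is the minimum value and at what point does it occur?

Substitute y = 49 - x into f(x,y) = x^2 + y^2:
g(x) = x^2 + (49 - x)^2 = 2x^2 - 98x + 2401
g'(x) = 4x - 98 = 0  =>  x = 49/2
y = 49 - 49/2 = 49/2
Minimum value = (49/2)^2 + (49/2)^2 = 2401/2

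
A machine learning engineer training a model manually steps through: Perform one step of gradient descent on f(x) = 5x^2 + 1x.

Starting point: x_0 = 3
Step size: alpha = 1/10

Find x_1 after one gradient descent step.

f(x) = 5x^2 + 1x
f'(x) = 10x + 1
f'(3) = 10*3 + (1) = 31
x_1 = x_0 - alpha * f'(x_0) = 3 - 1/10 * 31 = -1/10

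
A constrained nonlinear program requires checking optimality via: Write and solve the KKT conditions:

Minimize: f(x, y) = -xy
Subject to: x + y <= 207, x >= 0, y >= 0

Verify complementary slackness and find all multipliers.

Problem: min -xy s.t. x + y <= 207 (multiplier lambda), x >= 0 (mu_x), y >= 0 (mu_y)
KKT stationarity: -y + lambda - mu_x = 0, -x + lambda - mu_y = 0, with lambda, mu_x, mu_y >= 0
Complementary slackness: lambda*(x + y - 207) = 0, mu_x*x = 0, mu_y*y = 0
If lambda = 0: y = -mu_x <= 0 and x = -mu_y <= 0 force x = y = 0 with f = 0; but x = y = 207/2 is feasible with f = -42849/4 < 0, so this is not the minimum. Hence lambda > 0 and x + y = 207.
Try x > 0, y > 0 (so mu_x = mu_y = 0): y = lambda, x = lambda => x = y = lambda
x + y = 207 => 2*lambda = 207 => lambda = 207/2
x* = y* = 207/2 > 0, consistent with mu_x = mu_y = 0.
(Any feasible point with x = 0 or y = 0 has f = 0 > -42849/4, so the minimum is not on those boundaries.)
min(-xy) = -42849/4 (i.e. max xy = 42849/4)
Multipliers: lambda = 207/2, mu_x = 0, mu_y = 0
Complementary slackness: lambda*(x + y - 207) = 207/2*(207/2 + 207/2 - 207) = 0, mu_x*x = 0*207/2 = 0, mu_y*y = 0*207/2 = 0. Satisfied.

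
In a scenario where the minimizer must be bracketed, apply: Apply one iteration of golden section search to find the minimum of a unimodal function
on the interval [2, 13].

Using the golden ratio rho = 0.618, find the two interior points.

Golden section search on [2, 13].
Golden ratio rho = 0.618 (approx).
Interior points:
  x_1 = 2 + (1-0.618)*11 = 6.2020
  x_2 = 2 + 0.618*11 = 8.7980
Compare f(x_1) and f(x_2) to determine which subinterval to keep.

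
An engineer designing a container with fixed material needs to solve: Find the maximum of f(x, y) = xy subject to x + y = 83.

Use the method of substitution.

Substitute y = 83 - x into f(x,y) = xy:
g(x) = x(83 - x) = 83x - x^2
g'(x) = 83 - 2x = 0  =>  x = 83/2
y = 83 - 83/2 = 83/2
Maximum value = (83/2) * (83/2) = 6889/4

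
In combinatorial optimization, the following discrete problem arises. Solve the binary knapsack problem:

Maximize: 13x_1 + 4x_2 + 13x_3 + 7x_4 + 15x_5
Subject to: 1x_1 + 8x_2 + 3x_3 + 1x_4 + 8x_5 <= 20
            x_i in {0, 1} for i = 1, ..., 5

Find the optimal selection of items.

Items: item 1 (v=13, w=1), item 2 (v=4, w=8), item 3 (v=13, w=3), item 4 (v=7, w=1), item 5 (v=15, w=8)
Capacity: 20
Checking all 32 subsets (w = total weight, v = total value):
  {}: w = 0, v = 0
  {1}: w = 1, v = 13
  {2}: w = 8, v = 4
  {3}: w = 3, v = 13
  {4}: w = 1, v = 7
  {5}: w = 8, v = 15
  {1, 2}: w = 9, v = 17
  {1, 3}: w = 4, v = 26
  {1, 4}: w = 2, v = 20
  {1, 5}: w = 9, v = 28
  {2, 3}: w = 11, v = 17
  {2, 4}: w = 9, v = 11
  {2, 5}: w = 16, v = 19
  {3, 4}: w = 4, v = 20
  {3, 5}: w = 11, v = 28
  {4, 5}: w = 9, v = 22
  {1, 2, 3}: w = 12, v = 30
  {1, 2, 4}: w = 10, v = 24
  {1, 2, 5}: w = 17, v = 32
  {1, 3, 4}: w = 5, v = 33
  {1, 3, 5}: w = 12, v = 41
  {1, 4, 5}: w = 10, v = 35
  {2, 3, 4}: w = 12, v = 24
  {2, 3, 5}: w = 19, v = 32
  {2, 4, 5}: w = 17, v = 26
  {3, 4, 5}: w = 12, v = 35
  {1, 2, 3, 4}: w = 13, v = 37
  {1, 2, 3, 5}: w = 20, v = 45
  {1, 2, 4, 5}: w = 18, v = 39
  {1, 3, 4, 5}: w = 13, v = 48
  {2, 3, 4, 5}: w = 20, v = 39
  {1, 2, 3, 4, 5}: w = 21 > 20, infeasible
Best feasible subset: items [1, 3, 4, 5]
Total weight: 13 <= 20, total value: 48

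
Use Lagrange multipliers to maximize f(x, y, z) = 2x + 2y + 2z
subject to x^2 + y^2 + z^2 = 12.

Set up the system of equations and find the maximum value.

Lagrange conditions: 2 = 2*lambda*x, 2 = 2*lambda*y, 2 = 2*lambda*z
So x:2 = y:2 = z:2, i.e. x = 2t, y = 2t, z = 2t
Constraint: t^2*(2^2 + 2^2 + 2^2) = 12
  t^2 * 12 = 12  =>  t = sqrt(1)
Maximum = 2*2t + 2*2t + 2*2t = 12*sqrt(1) = 12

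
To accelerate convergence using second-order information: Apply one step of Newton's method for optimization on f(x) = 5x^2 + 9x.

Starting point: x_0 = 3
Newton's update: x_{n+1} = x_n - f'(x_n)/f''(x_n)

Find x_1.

f(x) = 5x^2 + 9x
f'(x) = 10x + (9), f''(x) = 10
Newton step: x_1 = x_0 - f'(x_0)/f''(x_0)
f'(3) = 39
x_1 = 3 - 39/10 = -9/10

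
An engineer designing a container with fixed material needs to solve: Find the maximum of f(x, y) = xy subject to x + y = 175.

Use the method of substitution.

Substitute y = 175 - x into f(x,y) = xy:
g(x) = x(175 - x) = 175x - x^2
g'(x) = 175 - 2x = 0  =>  x = 175/2
y = 175 - 175/2 = 175/2
Maximum value = (175/2) * (175/2) = 30625/4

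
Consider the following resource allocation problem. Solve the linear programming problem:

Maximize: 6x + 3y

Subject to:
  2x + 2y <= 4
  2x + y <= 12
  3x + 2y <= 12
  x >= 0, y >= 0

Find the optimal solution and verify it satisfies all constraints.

Feasible vertices: (0, 0), (0, 2), (2, 0)
Objective 6x + 3y at each vertex:
  (0, 0): 0
  (0, 2): 6
  (2, 0): 12
Maximum is 12 at (2, 0).
Verify constraints at (x, y) = (2, 0):
  2*2 + 2*0 = 4 <= 4 (active)
  2*2 + 1*0 = 4 <= 12
  3*2 + 2*0 = 6 <= 12
  x = 2 >= 0, y = 0 >= 0. All constraints satisfied.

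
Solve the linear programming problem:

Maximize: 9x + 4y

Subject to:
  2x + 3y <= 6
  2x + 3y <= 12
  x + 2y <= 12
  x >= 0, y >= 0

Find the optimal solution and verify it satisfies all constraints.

Feasible vertices: (0, 0), (0, 2), (3, 0)
Objective 9x + 4y at each vertex:
  (0, 0): 0
  (0, 2): 8
  (3, 0): 27
Maximum is 27 at (3, 0).
Verify constraints at (x, y) = (3, 0):
  2*3 + 3*0 = 6 <= 6 (active)
  2*3 + 3*0 = 6 <= 12
  1*3 + 2*0 = 3 <= 12
  x = 3 >= 0, y = 0 >= 0. All constraints satisfied.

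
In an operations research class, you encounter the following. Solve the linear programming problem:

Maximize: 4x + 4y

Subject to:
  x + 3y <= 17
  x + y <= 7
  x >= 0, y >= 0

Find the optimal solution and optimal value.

Feasible vertices: (0, 0), (0, 17/3), (2, 5), (7, 0)
Objective 4x + 4y at each:
  (0, 0): 0
  (0, 17/3): 68/3
  (2, 5): 28
  (7, 0): 28
Maximum is 28 at (2, 5).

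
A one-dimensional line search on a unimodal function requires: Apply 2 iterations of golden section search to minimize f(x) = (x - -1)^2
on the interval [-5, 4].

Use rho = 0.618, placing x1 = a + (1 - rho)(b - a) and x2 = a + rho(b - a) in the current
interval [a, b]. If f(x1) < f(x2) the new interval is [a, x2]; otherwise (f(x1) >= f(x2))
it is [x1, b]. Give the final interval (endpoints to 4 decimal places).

Golden section search for min of f(x) = (x - -1)^2 on [-5, 4].
Each step: x1 = a + (1 - rho)(b - a), x2 = a + rho(b - a); if f(x1) < f(x2) keep [a, x2], otherwise keep [x1, b].
Step 1: [-5.0000, 4.0000], x1=-1.5620 (f=0.3158), x2=0.5620 (f=2.4398); f(x1) < f(x2) => keep [-5.0000, 0.5620]
Step 2: [-5.0000, 0.5620], x1=-2.8753 (f=3.5168), x2=-1.5627 (f=0.3166); f(x1) > f(x2) => keep [-2.8753, 0.5620]
Final interval: [-2.8753, 0.5620]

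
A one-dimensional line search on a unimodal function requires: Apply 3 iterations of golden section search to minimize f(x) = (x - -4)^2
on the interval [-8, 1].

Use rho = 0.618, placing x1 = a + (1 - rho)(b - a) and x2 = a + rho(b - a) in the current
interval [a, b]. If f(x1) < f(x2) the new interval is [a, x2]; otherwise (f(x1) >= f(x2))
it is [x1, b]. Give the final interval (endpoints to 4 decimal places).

Golden section search for min of f(x) = (x - -4)^2 on [-8, 1].
Each step: x1 = a + (1 - rho)(b - a), x2 = a + rho(b - a); if f(x1) < f(x2) keep [a, x2], otherwise keep [x1, b].
Step 1: [-8.0000, 1.0000], x1=-4.5620 (f=0.3158), x2=-2.4380 (f=2.4398); f(x1) < f(x2) => keep [-8.0000, -2.4380]
Step 2: [-8.0000, -2.4380], x1=-5.8753 (f=3.5168), x2=-4.5627 (f=0.3166); f(x1) > f(x2) => keep [-5.8753, -2.4380]
Step 3: [-5.8753, -2.4380], x1=-4.5623 (f=0.3161), x2=-3.7511 (f=0.0620); f(x1) > f(x2) => keep [-4.5623, -2.4380]
Final interval: [-4.5623, -2.4380]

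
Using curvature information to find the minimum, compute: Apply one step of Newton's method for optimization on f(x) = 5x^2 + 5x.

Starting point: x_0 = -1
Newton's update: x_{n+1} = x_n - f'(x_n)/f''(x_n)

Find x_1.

f(x) = 5x^2 + 5x
f'(x) = 10x + (5), f''(x) = 10
Newton step: x_1 = x_0 - f'(x_0)/f''(x_0)
f'(-1) = -5
x_1 = -1 - -5/10 = -1/2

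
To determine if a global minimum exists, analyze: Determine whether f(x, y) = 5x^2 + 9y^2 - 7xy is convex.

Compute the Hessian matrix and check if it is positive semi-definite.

f(x,y) = 5x^2 + 9y^2 - 7xy
Hessian H = [[10, -7], [-7, 18]]
trace(H) = 28, det(H) = 131
Eigenvalues: (28 +/- sqrt(260)) / 2 = 22.06, 5.938
Since both eigenvalues > 0, f is convex.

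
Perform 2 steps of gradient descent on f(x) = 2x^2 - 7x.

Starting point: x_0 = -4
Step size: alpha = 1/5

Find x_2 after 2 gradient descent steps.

f(x) = 2x^2 - 7x, f'(x) = 4x + (-7)
Step 1: f'(-4) = -23, x_1 = -4 - 1/5 * -23 = 3/5
Step 2: f'(3/5) = -23/5, x_2 = 3/5 - 1/5 * -23/5 = 38/25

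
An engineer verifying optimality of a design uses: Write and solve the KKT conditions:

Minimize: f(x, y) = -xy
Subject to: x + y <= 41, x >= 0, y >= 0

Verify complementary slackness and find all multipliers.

Problem: min -xy s.t. x + y <= 41 (multiplier lambda), x >= 0 (mu_x), y >= 0 (mu_y)
KKT stationarity: -y + lambda - mu_x = 0, -x + lambda - mu_y = 0, with lambda, mu_x, mu_y >= 0
Complementary slackness: lambda*(x + y - 41) = 0, mu_x*x = 0, mu_y*y = 0
If lambda = 0: y = -mu_x <= 0 and x = -mu_y <= 0 force x = y = 0 with f = 0; but x = y = 41/2 is feasible with f = -1681/4 < 0, so this is not the minimum. Hence lambda > 0 and x + y = 41.
Try x > 0, y > 0 (so mu_x = mu_y = 0): y = lambda, x = lambda => x = y = lambda
x + y = 41 => 2*lambda = 41 => lambda = 41/2
x* = y* = 41/2 > 0, consistent with mu_x = mu_y = 0.
(Any feasible point with x = 0 or y = 0 has f = 0 > -1681/4, so the minimum is not on those boundaries.)
min(-xy) = -1681/4 (i.e. max xy = 1681/4)
Multipliers: lambda = 41/2, mu_x = 0, mu_y = 0
Complementary slackness: lambda*(x + y - 41) = 41/2*(41/2 + 41/2 - 41) = 0, mu_x*x = 0*41/2 = 0, mu_y*y = 0*41/2 = 0. Satisfied.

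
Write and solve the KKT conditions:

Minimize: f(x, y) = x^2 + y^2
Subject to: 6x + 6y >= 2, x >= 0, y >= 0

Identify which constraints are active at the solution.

KKT conditions for min x^2 + y^2 s.t. 6x + 6y >= 2, x >= 0, y >= 0:
Stationarity: 2x = mu*6 + mu_x, 2y = mu*6 + mu_y, with mu, mu_x, mu_y >= 0
Complementary slackness: mu*(6x + 6y - 2) = 0, mu_x*x = 0, mu_y*y = 0
(0, 0) is infeasible (6*0 + 6*0 < 2), so if mu = 0 stationarity would force x = mu_x/2 >= 0, y = mu_y/2 >= 0 with mu_x*x = mu_y*y = 0, i.e. x = y = 0: contradiction. Hence mu > 0 and 6x + 6y = 2 is active.
Try x > 0, y > 0 (so mu_x = mu_y = 0): x = 6*mu/2, y = 6*mu/2
Substitute: 6*(6*mu/2) + 6*(6*mu/2) = 2
  mu*72/2 = 2 => mu = 1/18
x* = 1/6 > 0, y* = 1/6 > 0, consistent with mu_x = mu_y = 0.
f is convex and the constraints are linear, so this KKT point is the global minimum.
f* = 1/18
Active constraints: 6x + 6y >= 2 (holds with equality, mu = 1/18 > 0); x >= 0 and y >= 0 are inactive (mu_x = mu_y = 0).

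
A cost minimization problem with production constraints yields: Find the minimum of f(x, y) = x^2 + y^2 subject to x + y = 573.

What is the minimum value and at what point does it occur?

Substitute y = 573 - x into f(x,y) = x^2 + y^2:
g(x) = x^2 + (573 - x)^2 = 2x^2 - 1146x + 328329
g'(x) = 4x - 1146 = 0  =>  x = 573/2
y = 573 - 573/2 = 573/2
Minimum value = (573/2)^2 + (573/2)^2 = 328329/2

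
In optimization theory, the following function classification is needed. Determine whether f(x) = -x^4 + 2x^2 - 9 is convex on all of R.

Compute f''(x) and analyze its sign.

f(x) = -x^4 + 2x^2 - 9
f'(x) = -4x^3 + 4x
f''(x) = -12x^2 + 4
f''(x) = -12x^2 + 4 -> -inf as |x| -> inf
Therefore, f is not globally convex on R.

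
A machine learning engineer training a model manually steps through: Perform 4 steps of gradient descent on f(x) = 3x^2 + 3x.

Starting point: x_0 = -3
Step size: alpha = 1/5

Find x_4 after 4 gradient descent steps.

f(x) = 3x^2 + 3x, f'(x) = 6x + (3)
Step 1: f'(-3) = -15, x_1 = -3 - 1/5 * -15 = 0
Step 2: f'(0) = 3, x_2 = 0 - 1/5 * 3 = -3/5
Step 3: f'(-3/5) = -3/5, x_3 = -3/5 - 1/5 * -3/5 = -12/25
Step 4: f'(-12/25) = 3/25, x_4 = -12/25 - 1/5 * 3/25 = -63/125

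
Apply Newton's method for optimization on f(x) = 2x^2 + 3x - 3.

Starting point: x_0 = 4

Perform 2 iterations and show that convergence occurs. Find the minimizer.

f(x) = 2x^2 + 3x - 3, f'(x) = 4x + (3), f''(x) = 4
Step 1: f'(4) = 19, x_1 = 4 - 19/4 = -3/4
Step 2: f'(-3/4) = 0, x_2 = -3/4 (converged)
Newton's method converges in 1 step for quadratics.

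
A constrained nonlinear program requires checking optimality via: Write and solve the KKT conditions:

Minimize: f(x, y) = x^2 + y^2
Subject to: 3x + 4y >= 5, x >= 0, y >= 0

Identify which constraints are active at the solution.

KKT conditions for min x^2 + y^2 s.t. 3x + 4y >= 5, x >= 0, y >= 0:
Stationarity: 2x = mu*3 + mu_x, 2y = mu*4 + mu_y, with mu, mu_x, mu_y >= 0
Complementary slackness: mu*(3x + 4y - 5) = 0, mu_x*x = 0, mu_y*y = 0
(0, 0) is infeasible (3*0 + 4*0 < 5), so if mu = 0 stationarity would force x = mu_x/2 >= 0, y = mu_y/2 >= 0 with mu_x*x = mu_y*y = 0, i.e. x = y = 0: contradiction. Hence mu > 0 and 3x + 4y = 5 is active.
Try x > 0, y > 0 (so mu_x = mu_y = 0): x = 3*mu/2, y = 4*mu/2
Substitute: 3*(3*mu/2) + 4*(4*mu/2) = 5
  mu*25/2 = 5 => mu = 2/5
x* = 3/5 > 0, y* = 4/5 > 0, consistent with mu_x = mu_y = 0.
f is convex and the constraints are linear, so this KKT point is the global minimum.
f* = 1
Active constraints: 3x + 4y >= 5 (holds with equality, mu = 2/5 > 0); x >= 0 and y >= 0 are inactive (mu_x = mu_y = 0).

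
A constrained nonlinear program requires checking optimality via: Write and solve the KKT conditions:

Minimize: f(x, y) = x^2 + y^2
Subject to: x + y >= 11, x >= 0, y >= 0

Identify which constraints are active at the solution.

KKT conditions for min x^2 + y^2 s.t. 1x + 1y >= 11, x >= 0, y >= 0:
Stationarity: 2x = mu*1 + mu_x, 2y = mu*1 + mu_y, with mu, mu_x, mu_y >= 0
Complementary slackness: mu*(x + y - 11) = 0, mu_x*x = 0, mu_y*y = 0
(0, 0) is infeasible (1*0 + 1*0 < 11), so if mu = 0 stationarity would force x = mu_x/2 >= 0, y = mu_y/2 >= 0 with mu_x*x = mu_y*y = 0, i.e. x = y = 0: contradiction. Hence mu > 0 and x + y = 11 is active.
Try x > 0, y > 0 (so mu_x = mu_y = 0): x = 1*mu/2, y = 1*mu/2
Substitute: 1*(1*mu/2) + 1*(1*mu/2) = 11
  mu*2/2 = 11 => mu = 11
x* = 11/2 > 0, y* = 11/2 > 0, consistent with mu_x = mu_y = 0.
f is convex and the constraints are linear, so this KKT point is the global minimum.
f* = 121/2
Active constraints: x + y >= 11 (holds with equality, mu = 11 > 0); x >= 0 and y >= 0 are inactive (mu_x = mu_y = 0).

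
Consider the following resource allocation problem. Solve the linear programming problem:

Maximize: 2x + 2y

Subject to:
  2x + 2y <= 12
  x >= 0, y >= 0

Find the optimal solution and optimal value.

The feasible region has vertices at [(0, 0), (6, 0), (0, 6)].
Checking objective 2x + 2y at each vertex:
  (0, 0): 2*0 + 2*0 = 0
  (6, 0): 2*6 + 2*0 = 12
  (0, 6): 2*0 + 2*6 = 12
Maximum is 12 at (6, 0).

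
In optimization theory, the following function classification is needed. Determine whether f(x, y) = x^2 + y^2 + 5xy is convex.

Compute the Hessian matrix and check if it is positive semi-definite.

f(x,y) = x^2 + y^2 + 5xy
Hessian H = [[2, 5], [5, 2]]
trace(H) = 4, det(H) = -21
Eigenvalues: (4 +/- sqrt(100)) / 2 = 7, -3
Since not both eigenvalues positive, f is neither convex nor concave.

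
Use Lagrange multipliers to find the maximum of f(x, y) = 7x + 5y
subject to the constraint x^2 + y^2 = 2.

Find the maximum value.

Set up Lagrange conditions: grad f = lambda * grad g
  7 = 2*lambda*x
  5 = 2*lambda*y
From these: x/y = 7/5, so x = 7t, y = 5t for some t.
Substitute into constraint: (7t)^2 + (5t)^2 = 2
  t^2 * 74 = 2
  t = sqrt(2/74)
Maximum = 7*x + 5*y = (7^2 + 5^2)*t = 74 * sqrt(2/74) = sqrt(148)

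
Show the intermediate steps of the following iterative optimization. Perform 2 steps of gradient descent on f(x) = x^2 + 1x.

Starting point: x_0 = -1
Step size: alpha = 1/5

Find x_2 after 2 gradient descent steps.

f(x) = x^2 + 1x, f'(x) = 2x + (1)
Step 1: f'(-1) = -1, x_1 = -1 - 1/5 * -1 = -4/5
Step 2: f'(-4/5) = -3/5, x_2 = -4/5 - 1/5 * -3/5 = -17/25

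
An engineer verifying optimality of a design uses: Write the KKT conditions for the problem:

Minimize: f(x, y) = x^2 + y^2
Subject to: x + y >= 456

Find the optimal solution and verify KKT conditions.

KKT conditions for min x^2 + y^2 s.t. x + y >= 456:
Stationarity: 2x = mu, 2y = mu
So x = y = mu/2.
Complementary slackness: mu*(x + y - 456) = 0
Primal feasibility: x + y >= 456; dual feasibility: mu >= 0
If mu = 0 then x = y = 0, but 0 + 0 < 456 is infeasible, so the constraint is active.
Constraint active: x + y = 2*(mu/2) = 456 => mu = 456
x = y = 228, f = 103968
Verify: stationarity 2*228 = 456 = mu; primal 228 + 228 = 456 >= 456; dual mu = 456 >= 0; complementary slackness 456*(456 - 456) = 0. All KKT conditions hold.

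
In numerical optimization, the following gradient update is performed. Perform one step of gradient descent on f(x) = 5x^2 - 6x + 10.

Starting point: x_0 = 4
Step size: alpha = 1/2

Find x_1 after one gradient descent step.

f(x) = 5x^2 - 6x + 10
f'(x) = 10x - 6
f'(4) = 10*4 + (-6) = 34
x_1 = x_0 - alpha * f'(x_0) = 4 - 1/2 * 34 = -13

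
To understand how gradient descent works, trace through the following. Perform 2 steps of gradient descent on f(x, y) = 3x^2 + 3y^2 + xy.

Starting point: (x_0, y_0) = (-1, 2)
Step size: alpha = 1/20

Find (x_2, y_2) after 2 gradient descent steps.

f(x,y) = 3x^2 + 3y^2 + xy
grad_x = 6x + 1y, grad_y = 6y + 1x
Step 1: grad = (-4, 11), (-4/5, 29/20)
Step 2: grad = (-67/20, 79/10), (-253/400, 211/200)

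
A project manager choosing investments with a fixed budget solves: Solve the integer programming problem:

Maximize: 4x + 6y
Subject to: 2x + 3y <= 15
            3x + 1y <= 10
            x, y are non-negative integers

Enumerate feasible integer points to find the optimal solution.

Constraint 1: 2x + 3y <= 15
Constraint 2: 3x + 1y <= 10
Feasible x range (need y >= 0): 0 <= x <= min(15/2, 10/3) => x in {0, ..., 3}.
Enumerate feasible integer points row by row (the coefficient of y is 6 > 0, so for each x the largest feasible y gives the best value):
  x = 0: y <= min((15 - 2*0)/3, (10 - 3*0)/1) => y in {0, ..., 5}; best 4*0 + 6*5 = 30
  x = 1: y <= min((15 - 2*1)/3, (10 - 3*1)/1) => y in {0, ..., 4}; best 4*1 + 6*4 = 28
  x = 2: y <= min((15 - 2*2)/3, (10 - 3*2)/1) => y in {0, ..., 3}; best 4*2 + 6*3 = 26
  x = 3: y <= min((15 - 2*3)/3, (10 - 3*3)/1) => y in {0, ..., 1}; best 4*3 + 6*1 = 18
The maximum 4x + 6y = 30 is achieved at x = 0, y = 5.
Check: 2*0 + 3*5 = 15 <= 15 and 3*0 + 1*5 = 5 <= 10.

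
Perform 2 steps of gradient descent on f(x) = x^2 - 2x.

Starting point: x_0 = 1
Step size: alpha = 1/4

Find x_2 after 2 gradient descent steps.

f(x) = x^2 - 2x, f'(x) = 2x + (-2)
Step 1: f'(1) = 0, x_1 = 1 - 1/4 * 0 = 1
Step 2: f'(1) = 0, x_2 = 1 - 1/4 * 0 = 1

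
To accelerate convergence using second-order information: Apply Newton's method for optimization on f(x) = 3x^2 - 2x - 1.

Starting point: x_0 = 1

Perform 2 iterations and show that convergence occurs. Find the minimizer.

f(x) = 3x^2 - 2x - 1, f'(x) = 6x + (-2), f''(x) = 6
Step 1: f'(1) = 4, x_1 = 1 - 4/6 = 1/3
Step 2: f'(1/3) = 0, x_2 = 1/3 (converged)
Newton's method converges in 1 step for quadratics.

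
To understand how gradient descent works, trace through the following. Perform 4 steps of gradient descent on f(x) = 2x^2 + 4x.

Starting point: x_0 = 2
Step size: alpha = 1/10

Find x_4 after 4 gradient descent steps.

f(x) = 2x^2 + 4x, f'(x) = 4x + (4)
Step 1: f'(2) = 12, x_1 = 2 - 1/10 * 12 = 4/5
Step 2: f'(4/5) = 36/5, x_2 = 4/5 - 1/10 * 36/5 = 2/25
Step 3: f'(2/25) = 108/25, x_3 = 2/25 - 1/10 * 108/25 = -44/125
Step 4: f'(-44/125) = 324/125, x_4 = -44/125 - 1/10 * 324/125 = -382/625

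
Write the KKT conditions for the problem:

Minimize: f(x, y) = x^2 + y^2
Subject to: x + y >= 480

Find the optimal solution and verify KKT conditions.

KKT conditions for min x^2 + y^2 s.t. x + y >= 480:
Stationarity: 2x = mu, 2y = mu
So x = y = mu/2.
Complementary slackness: mu*(x + y - 480) = 0
Primal feasibility: x + y >= 480; dual feasibility: mu >= 0
If mu = 0 then x = y = 0, but 0 + 0 < 480 is infeasible, so the constraint is active.
Constraint active: x + y = 2*(mu/2) = 480 => mu = 480
x = y = 240, f = 115200
Verify: stationarity 2*240 = 480 = mu; primal 240 + 240 = 480 >= 480; dual mu = 480 >= 0; complementary slackness 480*(480 - 480) = 0. All KKT conditions hold.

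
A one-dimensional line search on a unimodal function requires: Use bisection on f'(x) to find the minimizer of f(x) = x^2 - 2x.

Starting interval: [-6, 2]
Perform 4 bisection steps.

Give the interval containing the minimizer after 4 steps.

Finding critical point of f(x) = x^2 - 2x using bisection on f'(x) = 2x + -2.
f'(x) = 0 when x = 1.
Starting interval: [-6, 2]
Step 1: mid = -2, f'(mid) = -6, new interval = [-2, 2]
Step 2: mid = 0, f'(mid) = -2, new interval = [0, 2]
Step 3: mid = 1, f'(mid) = 0, new interval = [1, 1]
Step 4: mid = 1, f'(mid) = 0, new interval = [1, 1]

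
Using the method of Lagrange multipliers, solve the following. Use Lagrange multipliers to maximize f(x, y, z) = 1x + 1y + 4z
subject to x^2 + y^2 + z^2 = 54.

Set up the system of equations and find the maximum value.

Lagrange conditions: 1 = 2*lambda*x, 1 = 2*lambda*y, 4 = 2*lambda*z
So x:1 = y:1 = z:4, i.e. x = 1t, y = 1t, z = 4t
Constraint: t^2*(1^2 + 1^2 + 4^2) = 54
  t^2 * 18 = 54  =>  t = sqrt(3)
Maximum = 1*1t + 1*1t + 4*4t = 18*sqrt(3) = sqrt(972)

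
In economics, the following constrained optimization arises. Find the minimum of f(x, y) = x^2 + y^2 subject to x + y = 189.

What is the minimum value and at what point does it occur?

Substitute y = 189 - x into f(x,y) = x^2 + y^2:
g(x) = x^2 + (189 - x)^2 = 2x^2 - 378x + 35721
g'(x) = 4x - 378 = 0  =>  x = 189/2
y = 189 - 189/2 = 189/2
Minimum value = (189/2)^2 + (189/2)^2 = 35721/2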